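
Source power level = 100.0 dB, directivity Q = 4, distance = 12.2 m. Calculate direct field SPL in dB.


Given values:
  Lw = 100.0 dB, Q = 4, r = 12.2 m
Formula: SPL = Lw + 10 * log10(Q / (4 * pi * r^2))
Compute 4 * pi * r^2 = 4 * pi * 12.2^2 = 1870.3786
Compute Q / denom = 4 / 1870.3786 = 0.0021386
Compute 10 * log10(0.0021386) = -26.6987
SPL = 100.0 + (-26.6987) = 73.3

73.3 dB


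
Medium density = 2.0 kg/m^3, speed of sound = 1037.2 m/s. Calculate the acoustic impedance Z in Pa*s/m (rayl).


Given values:
  rho = 2.0 kg/m^3
  c = 1037.2 m/s
Formula: Z = rho * c
Z = 2.0 * 1037.2
Z = 2074.4

2074.4 rayl


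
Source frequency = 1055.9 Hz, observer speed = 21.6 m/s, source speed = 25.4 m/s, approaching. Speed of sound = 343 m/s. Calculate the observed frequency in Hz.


Given values:
  f_s = 1055.9 Hz, v_o = 21.6 m/s, v_s = 25.4 m/s
  Direction: approaching
Formula: f_o = f_s * (c + v_o) / (c - v_s)
Numerator: c + v_o = 343 + 21.6 = 364.6
Denominator: c - v_s = 343 - 25.4 = 317.6
f_o = 1055.9 * 364.6 / 317.6 = 1212.16

1212.16 Hz


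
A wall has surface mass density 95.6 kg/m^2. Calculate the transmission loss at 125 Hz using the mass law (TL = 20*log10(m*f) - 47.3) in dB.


Given values:
  m = 95.6 kg/m^2, f = 125 Hz
Formula: TL = 20 * log10(m * f) - 47.3
Compute m * f = 95.6 * 125 = 11950.0
Compute log10(11950.0) = 4.077368
Compute 20 * 4.077368 = 81.5474
TL = 81.5474 - 47.3 = 34.25

34.25 dB


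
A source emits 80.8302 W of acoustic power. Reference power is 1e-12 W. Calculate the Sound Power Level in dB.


Given values:
  W = 80.8302 W
  W_ref = 1e-12 W
Formula: SWL = 10 * log10(W / W_ref)
Compute ratio: W / W_ref = 80830200000000
Compute log10: log10(80830200000000) = 13.907574
Multiply: SWL = 10 * 13.907574 = 139.08

139.08 dB


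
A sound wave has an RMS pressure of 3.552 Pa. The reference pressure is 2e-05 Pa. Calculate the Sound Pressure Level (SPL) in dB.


Given values:
  p = 3.552 Pa
  p_ref = 2e-05 Pa
Formula: SPL = 20 * log10(p / p_ref)
Compute ratio: p / p_ref = 3.552 / 2e-05 = 177600
Compute log10: log10(177600) = 5.249443
Multiply: SPL = 20 * 5.249443 = 104.99

104.99 dB


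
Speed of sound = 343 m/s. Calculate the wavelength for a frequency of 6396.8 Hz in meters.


Given values:
  c = 343 m/s, f = 6396.8 Hz
Formula: lambda = c / f
lambda = 343 / 6396.8
lambda = 0.0536

0.0536 m


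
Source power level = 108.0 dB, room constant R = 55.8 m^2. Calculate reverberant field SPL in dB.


Given values:
  Lw = 108.0 dB, R = 55.8 m^2
Formula: SPL = Lw + 10 * log10(4 / R)
Compute 4 / R = 4 / 55.8 = 0.071685
Compute 10 * log10(0.071685) = -11.4457
SPL = 108.0 + (-11.4457) = 96.55

96.55 dB


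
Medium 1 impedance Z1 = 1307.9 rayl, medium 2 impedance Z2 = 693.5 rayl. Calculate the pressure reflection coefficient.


Given values:
  Z1 = 1307.9 rayl, Z2 = 693.5 rayl
Formula: R = (Z2 - Z1) / (Z2 + Z1)
Numerator: Z2 - Z1 = 693.5 - 1307.9 = -614.4
Denominator: Z2 + Z1 = 693.5 + 1307.9 = 2001.4
R = -614.4 / 2001.4 = -0.307

-0.307


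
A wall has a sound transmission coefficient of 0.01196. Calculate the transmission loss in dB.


Given values:
  tau = 0.01196
Formula: TL = 10 * log10(1 / tau)
Compute 1 / tau = 1 / 0.01196 = 83.612
Compute log10(83.612) = 1.922269
TL = 10 * 1.922269 = 19.22

19.22 dB


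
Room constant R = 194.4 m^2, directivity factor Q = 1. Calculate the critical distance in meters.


Given values:
  R = 194.4 m^2, Q = 1
Formula: d_c = 0.141 * sqrt(Q * R)
Compute Q * R = 1 * 194.4 = 194.4
Compute sqrt(194.4) = 13.9427
d_c = 0.141 * 13.9427 = 1.966

1.966 m


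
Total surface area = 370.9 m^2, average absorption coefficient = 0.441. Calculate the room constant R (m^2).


Given values:
  S = 370.9 m^2, alpha = 0.441
Formula: R = S * alpha / (1 - alpha)
Numerator: 370.9 * 0.441 = 163.5669
Denominator: 1 - 0.441 = 0.559
R = 163.5669 / 0.559 = 292.61

292.61 m^2


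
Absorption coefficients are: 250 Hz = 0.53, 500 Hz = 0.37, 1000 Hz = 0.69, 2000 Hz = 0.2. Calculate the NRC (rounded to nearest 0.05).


Given values:
  a_250 = 0.53, a_500 = 0.37
  a_1000 = 0.69, a_2000 = 0.2
Formula: NRC = (a250 + a500 + a1000 + a2000) / 4
Sum = 0.53 + 0.37 + 0.69 + 0.2 = 1.79
NRC = 1.79 / 4 = 0.4475
Rounded to nearest 0.05: 0.45

0.45


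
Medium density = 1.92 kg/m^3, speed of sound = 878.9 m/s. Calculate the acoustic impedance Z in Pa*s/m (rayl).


Given values:
  rho = 1.92 kg/m^3
  c = 878.9 m/s
Formula: Z = rho * c
Z = 1.92 * 878.9
Z = 1687.49

1687.49 rayl


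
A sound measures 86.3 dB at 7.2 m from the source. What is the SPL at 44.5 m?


Given values:
  SPL1 = 86.3 dB, r1 = 7.2 m, r2 = 44.5 m
Formula: SPL2 = SPL1 - 20 * log10(r2 / r1)
Compute ratio: r2 / r1 = 44.5 / 7.2 = 6.1806
Compute log10: log10(6.1806) = 0.791031
Compute drop: 20 * 0.791031 = 15.8206
SPL2 = 86.3 - 15.8206 = 70.48

70.48 dB


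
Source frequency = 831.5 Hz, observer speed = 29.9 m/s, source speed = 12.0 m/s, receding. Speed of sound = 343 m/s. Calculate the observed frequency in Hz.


Given values:
  f_s = 831.5 Hz, v_o = 29.9 m/s, v_s = 12.0 m/s
  Direction: receding
Formula: f_o = f_s * (c - v_o) / (c + v_s)
Numerator: c - v_o = 343 - 29.9 = 313.1
Denominator: c + v_s = 343 + 12.0 = 355.0
f_o = 831.5 * 313.1 / 355.0 = 733.36

733.36 Hz


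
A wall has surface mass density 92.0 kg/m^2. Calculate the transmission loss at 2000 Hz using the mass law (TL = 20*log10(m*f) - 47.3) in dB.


Given values:
  m = 92.0 kg/m^2, f = 2000 Hz
Formula: TL = 20 * log10(m * f) - 47.3
Compute m * f = 92.0 * 2000 = 184000.0
Compute log10(184000.0) = 5.264818
Compute 20 * 5.264818 = 105.2964
TL = 105.2964 - 47.3 = 58.0

58.0 dB


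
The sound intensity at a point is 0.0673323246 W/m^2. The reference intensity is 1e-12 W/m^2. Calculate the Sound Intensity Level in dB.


Given values:
  I = 0.0673323246 W/m^2
  I_ref = 1e-12 W/m^2
Formula: SIL = 10 * log10(I / I_ref)
Compute ratio: I / I_ref = 67332324600
Compute log10: log10(67332324600) = 10.828224
Multiply: SIL = 10 * 10.828224 = 108.28

108.28 dB


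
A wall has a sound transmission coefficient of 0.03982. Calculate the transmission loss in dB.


Given values:
  tau = 0.03982
Formula: TL = 10 * log10(1 / tau)
Compute 1 / tau = 1 / 0.03982 = 25.113
Compute log10(25.113) = 1.399899
TL = 10 * 1.399899 = 14.0

14.0 dB


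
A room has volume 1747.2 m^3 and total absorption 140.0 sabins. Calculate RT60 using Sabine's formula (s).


Given values:
  V = 1747.2 m^3
  A = 140.0 sabins
Formula: RT60 = 0.161 * V / A
Numerator: 0.161 * 1747.2 = 281.2992
RT60 = 281.2992 / 140.0 = 2.009

2.009 s


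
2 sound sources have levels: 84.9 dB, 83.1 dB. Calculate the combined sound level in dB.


Formula: L_total = 10 * log10( sum(10^(Li/10)) )
  Source 1: 10^(84.9/10) = 309029543.2514
  Source 2: 10^(83.1/10) = 204173794.467
Sum of linear values = 513203337.7184
L_total = 10 * log10(513203337.7184) = 87.1

87.1 dB


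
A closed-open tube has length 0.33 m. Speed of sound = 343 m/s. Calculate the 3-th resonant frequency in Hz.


Given values:
  Tube type: closed-open, L = 0.33 m, c = 343 m/s, n = 3
Formula: f_n = (2n - 1) * c / (4 * L)
Compute 2n - 1 = 2*3 - 1 = 5
Compute 4 * L = 4 * 0.33 = 1.32
f = 5 * 343 / 1.32
f = 1299.24

1299.24 Hz


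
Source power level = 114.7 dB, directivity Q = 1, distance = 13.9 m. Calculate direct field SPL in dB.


Given values:
  Lw = 114.7 dB, Q = 1, r = 13.9 m
Formula: SPL = Lw + 10 * log10(Q / (4 * pi * r^2))
Compute 4 * pi * r^2 = 4 * pi * 13.9^2 = 2427.9485
Compute Q / denom = 1 / 2427.9485 = 0.00041187
Compute 10 * log10(0.00041187) = -33.8524
SPL = 114.7 + (-33.8524) = 80.85

80.85 dB


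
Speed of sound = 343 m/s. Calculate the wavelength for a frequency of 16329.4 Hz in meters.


Given values:
  c = 343 m/s, f = 16329.4 Hz
Formula: lambda = c / f
lambda = 343 / 16329.4
lambda = 0.021

0.021 m


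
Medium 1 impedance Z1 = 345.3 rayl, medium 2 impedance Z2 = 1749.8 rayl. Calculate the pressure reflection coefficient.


Given values:
  Z1 = 345.3 rayl, Z2 = 1749.8 rayl
Formula: R = (Z2 - Z1) / (Z2 + Z1)
Numerator: Z2 - Z1 = 1749.8 - 345.3 = 1404.5
Denominator: Z2 + Z1 = 1749.8 + 345.3 = 2095.1
R = 1404.5 / 2095.1 = 0.6704

0.6704


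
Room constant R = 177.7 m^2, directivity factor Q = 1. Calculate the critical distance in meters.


Given values:
  R = 177.7 m^2, Q = 1
Formula: d_c = 0.141 * sqrt(Q * R)
Compute Q * R = 1 * 177.7 = 177.7
Compute sqrt(177.7) = 13.3304
d_c = 0.141 * 13.3304 = 1.88

1.88 m


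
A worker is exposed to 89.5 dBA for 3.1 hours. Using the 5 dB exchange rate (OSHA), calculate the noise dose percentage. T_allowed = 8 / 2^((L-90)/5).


Given values:
  L = 89.5 dBA, T = 3.1 hours
Formula: T_allowed = 8 / 2^((L - 90) / 5)
Compute exponent: (89.5 - 90) / 5 = -0.1
Compute 2^(-0.1) = 0.933033
T_allowed = 8 / 0.933033 = 8.574188 hours
Dose = (T / T_allowed) * 100
Dose = (3.1 / 8.574188) * 100 = 36.16

36.16 %


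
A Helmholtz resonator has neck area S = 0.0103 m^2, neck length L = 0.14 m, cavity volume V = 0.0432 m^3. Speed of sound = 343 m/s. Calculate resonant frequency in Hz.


Given values:
  S = 0.0103 m^2, L = 0.14 m, V = 0.0432 m^3, c = 343 m/s
Formula: f = (c / (2*pi)) * sqrt(S / (V * L))
Compute V * L = 0.0432 * 0.14 = 0.006048
Compute S / (V * L) = 0.0103 / 0.006048 = 1.703
Compute sqrt(1.703) = 1.30499
Compute c / (2*pi) = 343 / 6.283185 = 54.590148
f = 54.590148 * 1.30499 = 71.24

71.24 Hz


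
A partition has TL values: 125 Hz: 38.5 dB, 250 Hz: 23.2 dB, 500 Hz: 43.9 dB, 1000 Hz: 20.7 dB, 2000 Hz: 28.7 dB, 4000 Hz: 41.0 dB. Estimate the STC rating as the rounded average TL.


Given TL values at each frequency:
  125 Hz: 38.5 dB
  250 Hz: 23.2 dB
  500 Hz: 43.9 dB
  1000 Hz: 20.7 dB
  2000 Hz: 28.7 dB
  4000 Hz: 41.0 dB
Formula: STC ~ round(average of TL values)
Sum = 38.5 + 23.2 + 43.9 + 20.7 + 28.7 + 41.0 = 196.0
Average = 196.0 / 6 = 32.67
Rounded: 33

33


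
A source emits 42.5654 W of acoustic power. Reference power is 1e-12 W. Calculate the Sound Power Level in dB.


Given values:
  W = 42.5654 W
  W_ref = 1e-12 W
Formula: SWL = 10 * log10(W / W_ref)
Compute ratio: W / W_ref = 42565400000000
Compute log10: log10(42565400000000) = 13.629057
Multiply: SWL = 10 * 13.629057 = 136.29

136.29 dB


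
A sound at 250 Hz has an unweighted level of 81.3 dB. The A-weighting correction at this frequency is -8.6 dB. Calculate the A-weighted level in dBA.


Given values:
  SPL = 81.3 dB
  A-weighting at 250 Hz = -8.6 dB
Formula: L_A = SPL + A_weight
L_A = 81.3 + (-8.6)
L_A = 72.7

72.7 dBA


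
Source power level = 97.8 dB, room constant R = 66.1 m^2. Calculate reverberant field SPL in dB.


Given values:
  Lw = 97.8 dB, R = 66.1 m^2
Formula: SPL = Lw + 10 * log10(4 / R)
Compute 4 / R = 4 / 66.1 = 0.060514
Compute 10 * log10(0.060514) = -12.1814
SPL = 97.8 + (-12.1814) = 85.62

85.62 dB


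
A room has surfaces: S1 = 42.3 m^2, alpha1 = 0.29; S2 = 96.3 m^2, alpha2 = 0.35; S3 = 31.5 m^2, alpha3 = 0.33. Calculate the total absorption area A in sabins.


Given surfaces:
  Surface 1: 42.3 * 0.29 = 12.267
  Surface 2: 96.3 * 0.35 = 33.705
  Surface 3: 31.5 * 0.33 = 10.395
Formula: A = sum(Si * alpha_i)
A = 12.267 + 33.705 + 10.395
A = 56.37

56.37 sabins


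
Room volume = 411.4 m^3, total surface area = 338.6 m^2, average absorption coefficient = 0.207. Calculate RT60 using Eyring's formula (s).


Given values:
  V = 411.4 m^3, S = 338.6 m^2, alpha = 0.207
Formula: RT60 = 0.161 * V / (-S * ln(1 - alpha))
Compute ln(1 - 0.207) = ln(0.793) = -0.231932
Denominator: -338.6 * -0.231932 = 78.5322
Numerator: 0.161 * 411.4 = 66.2354
RT60 = 66.2354 / 78.5322 = 0.843

0.843 s


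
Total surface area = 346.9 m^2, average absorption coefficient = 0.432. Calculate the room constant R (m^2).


Given values:
  S = 346.9 m^2, alpha = 0.432
Formula: R = S * alpha / (1 - alpha)
Numerator: 346.9 * 0.432 = 149.8608
Denominator: 1 - 0.432 = 0.568
R = 149.8608 / 0.568 = 263.84

263.84 m^2


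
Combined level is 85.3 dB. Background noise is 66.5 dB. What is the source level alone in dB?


Given values:
  L_total = 85.3 dB, L_bg = 66.5 dB
Formula: L_source = 10 * log10(10^(L_total/10) - 10^(L_bg/10))
Convert to linear:
  10^(85.3/10) = 338844156.1392
  10^(66.5/10) = 4466835.9215
Difference: 338844156.1392 - 4466835.9215 = 334377320.2177
L_source = 10 * log10(334377320.2177) = 85.24

85.24 dB


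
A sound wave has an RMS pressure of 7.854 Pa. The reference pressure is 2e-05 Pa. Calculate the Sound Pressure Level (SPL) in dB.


Given values:
  p = 7.854 Pa
  p_ref = 2e-05 Pa
Formula: SPL = 20 * log10(p / p_ref)
Compute ratio: p / p_ref = 7.854 / 2e-05 = 392700
Compute log10: log10(392700) = 5.594061
Multiply: SPL = 20 * 5.594061 = 111.88

111.88 dB


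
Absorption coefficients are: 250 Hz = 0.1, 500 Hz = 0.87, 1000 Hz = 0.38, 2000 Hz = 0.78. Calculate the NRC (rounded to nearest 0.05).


Given values:
  a_250 = 0.1, a_500 = 0.87
  a_1000 = 0.38, a_2000 = 0.78
Formula: NRC = (a250 + a500 + a1000 + a2000) / 4
Sum = 0.1 + 0.87 + 0.38 + 0.78 = 2.13
NRC = 2.13 / 4 = 0.5325
Rounded to nearest 0.05: 0.55

0.55


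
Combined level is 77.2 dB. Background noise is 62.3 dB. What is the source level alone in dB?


Given values:
  L_total = 77.2 dB, L_bg = 62.3 dB
Formula: L_source = 10 * log10(10^(L_total/10) - 10^(L_bg/10))
Convert to linear:
  10^(77.2/10) = 52480746.025
  10^(62.3/10) = 1698243.6525
Difference: 52480746.025 - 1698243.6525 = 50782502.3725
L_source = 10 * log10(50782502.3725) = 77.06

77.06 dB


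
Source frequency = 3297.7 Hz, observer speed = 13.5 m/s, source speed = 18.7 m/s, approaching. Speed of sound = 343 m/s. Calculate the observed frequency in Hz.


Given values:
  f_s = 3297.7 Hz, v_o = 13.5 m/s, v_s = 18.7 m/s
  Direction: approaching
Formula: f_o = f_s * (c + v_o) / (c - v_s)
Numerator: c + v_o = 343 + 13.5 = 356.5
Denominator: c - v_s = 343 - 18.7 = 324.3
f_o = 3297.7 * 356.5 / 324.3 = 3625.13

3625.13 Hz


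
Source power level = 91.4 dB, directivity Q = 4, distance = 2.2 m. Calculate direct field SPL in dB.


Given values:
  Lw = 91.4 dB, Q = 4, r = 2.2 m
Formula: SPL = Lw + 10 * log10(Q / (4 * pi * r^2))
Compute 4 * pi * r^2 = 4 * pi * 2.2^2 = 60.8212
Compute Q / denom = 4 / 60.8212 = 0.06576654
Compute 10 * log10(0.06576654) = -11.82
SPL = 91.4 + (-11.82) = 79.58

79.58 dB


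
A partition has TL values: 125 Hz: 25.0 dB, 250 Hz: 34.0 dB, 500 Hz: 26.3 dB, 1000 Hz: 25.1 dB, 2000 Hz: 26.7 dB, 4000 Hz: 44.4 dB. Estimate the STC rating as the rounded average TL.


Given TL values at each frequency:
  125 Hz: 25.0 dB
  250 Hz: 34.0 dB
  500 Hz: 26.3 dB
  1000 Hz: 25.1 dB
  2000 Hz: 26.7 dB
  4000 Hz: 44.4 dB
Formula: STC ~ round(average of TL values)
Sum = 25.0 + 34.0 + 26.3 + 25.1 + 26.7 + 44.4 = 181.5
Average = 181.5 / 6 = 30.25
Rounded: 30

30


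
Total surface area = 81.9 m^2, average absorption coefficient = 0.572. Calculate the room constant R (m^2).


Given values:
  S = 81.9 m^2, alpha = 0.572
Formula: R = S * alpha / (1 - alpha)
Numerator: 81.9 * 0.572 = 46.8468
Denominator: 1 - 0.572 = 0.428
R = 46.8468 / 0.428 = 109.46

109.46 m^2


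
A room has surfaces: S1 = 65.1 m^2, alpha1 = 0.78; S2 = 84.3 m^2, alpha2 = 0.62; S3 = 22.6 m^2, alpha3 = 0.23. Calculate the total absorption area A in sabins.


Given surfaces:
  Surface 1: 65.1 * 0.78 = 50.778
  Surface 2: 84.3 * 0.62 = 52.266
  Surface 3: 22.6 * 0.23 = 5.198
Formula: A = sum(Si * alpha_i)
A = 50.778 + 52.266 + 5.198
A = 108.24

108.24 sabins


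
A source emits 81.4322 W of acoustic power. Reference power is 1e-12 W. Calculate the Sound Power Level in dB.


Given values:
  W = 81.4322 W
  W_ref = 1e-12 W
Formula: SWL = 10 * log10(W / W_ref)
Compute ratio: W / W_ref = 81432200000000
Compute log10: log10(81432200000000) = 13.910796
Multiply: SWL = 10 * 13.910796 = 139.11

139.11 dB


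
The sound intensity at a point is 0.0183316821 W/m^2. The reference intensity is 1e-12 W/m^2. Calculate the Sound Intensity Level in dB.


Given values:
  I = 0.0183316821 W/m^2
  I_ref = 1e-12 W/m^2
Formula: SIL = 10 * log10(I / I_ref)
Compute ratio: I / I_ref = 18331682100
Compute log10: log10(18331682100) = 10.263202
Multiply: SIL = 10 * 10.263202 = 102.63

102.63 dB


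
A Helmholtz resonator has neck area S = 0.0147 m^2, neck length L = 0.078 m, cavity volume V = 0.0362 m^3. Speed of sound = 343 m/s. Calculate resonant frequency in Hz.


Given values:
  S = 0.0147 m^2, L = 0.078 m, V = 0.0362 m^3, c = 343 m/s
Formula: f = (c / (2*pi)) * sqrt(S / (V * L))
Compute V * L = 0.0362 * 0.078 = 0.0028236
Compute S / (V * L) = 0.0147 / 0.0028236 = 5.2061
Compute sqrt(5.2061) = 2.281688
Compute c / (2*pi) = 343 / 6.283185 = 54.590148
f = 54.590148 * 2.281688 = 124.56

124.56 Hz


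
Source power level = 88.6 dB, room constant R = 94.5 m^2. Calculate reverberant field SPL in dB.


Given values:
  Lw = 88.6 dB, R = 94.5 m^2
Formula: SPL = Lw + 10 * log10(4 / R)
Compute 4 / R = 4 / 94.5 = 0.042328
Compute 10 * log10(0.042328) = -13.7337
SPL = 88.6 + (-13.7337) = 74.87

74.87 dB


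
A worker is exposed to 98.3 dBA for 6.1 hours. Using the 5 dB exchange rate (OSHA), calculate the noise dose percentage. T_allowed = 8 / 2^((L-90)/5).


Given values:
  L = 98.3 dBA, T = 6.1 hours
Formula: T_allowed = 8 / 2^((L - 90) / 5)
Compute exponent: (98.3 - 90) / 5 = 1.66
Compute 2^(1.66) = 3.160165
T_allowed = 8 / 3.160165 = 2.531513 hours
Dose = (T / T_allowed) * 100
Dose = (6.1 / 2.531513) * 100 = 240.96

240.96 %


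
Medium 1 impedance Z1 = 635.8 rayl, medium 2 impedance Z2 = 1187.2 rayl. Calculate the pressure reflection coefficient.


Given values:
  Z1 = 635.8 rayl, Z2 = 1187.2 rayl
Formula: R = (Z2 - Z1) / (Z2 + Z1)
Numerator: Z2 - Z1 = 1187.2 - 635.8 = 551.4
Denominator: Z2 + Z1 = 1187.2 + 635.8 = 1823.0
R = 551.4 / 1823.0 = 0.3025

0.3025


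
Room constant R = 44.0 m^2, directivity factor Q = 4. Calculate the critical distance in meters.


Given values:
  R = 44.0 m^2, Q = 4
Formula: d_c = 0.141 * sqrt(Q * R)
Compute Q * R = 4 * 44.0 = 176.0
Compute sqrt(176.0) = 13.2665
d_c = 0.141 * 13.2665 = 1.871

1.871 m


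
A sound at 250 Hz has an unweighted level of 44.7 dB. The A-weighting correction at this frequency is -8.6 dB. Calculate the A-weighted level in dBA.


Given values:
  SPL = 44.7 dB
  A-weighting at 250 Hz = -8.6 dB
Formula: L_A = SPL + A_weight
L_A = 44.7 + (-8.6)
L_A = 36.1

36.1 dBA


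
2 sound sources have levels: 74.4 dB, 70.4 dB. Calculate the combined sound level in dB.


Formula: L_total = 10 * log10( sum(10^(Li/10)) )
  Source 1: 10^(74.4/10) = 27542287.0334
  Source 2: 10^(70.4/10) = 10964781.9614
Sum of linear values = 38507068.9948
L_total = 10 * log10(38507068.9948) = 75.86

75.86 dB


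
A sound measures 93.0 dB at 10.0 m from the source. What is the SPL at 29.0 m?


Given values:
  SPL1 = 93.0 dB, r1 = 10.0 m, r2 = 29.0 m
Formula: SPL2 = SPL1 - 20 * log10(r2 / r1)
Compute ratio: r2 / r1 = 29.0 / 10.0 = 2.9
Compute log10: log10(2.9) = 0.462398
Compute drop: 20 * 0.462398 = 9.248
SPL2 = 93.0 - 9.248 = 83.75

83.75 dB


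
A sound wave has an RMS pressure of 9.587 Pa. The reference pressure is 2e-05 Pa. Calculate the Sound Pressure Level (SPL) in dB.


Given values:
  p = 9.587 Pa
  p_ref = 2e-05 Pa
Formula: SPL = 20 * log10(p / p_ref)
Compute ratio: p / p_ref = 9.587 / 2e-05 = 479350
Compute log10: log10(479350) = 5.680653
Multiply: SPL = 20 * 5.680653 = 113.61

113.61 dB


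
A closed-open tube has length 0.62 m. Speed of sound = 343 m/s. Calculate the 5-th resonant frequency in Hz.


Given values:
  Tube type: closed-open, L = 0.62 m, c = 343 m/s, n = 5
Formula: f_n = (2n - 1) * c / (4 * L)
Compute 2n - 1 = 2*5 - 1 = 9
Compute 4 * L = 4 * 0.62 = 2.48
f = 9 * 343 / 2.48
f = 1244.76

1244.76 Hz


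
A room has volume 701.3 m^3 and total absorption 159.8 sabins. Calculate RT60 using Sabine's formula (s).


Given values:
  V = 701.3 m^3
  A = 159.8 sabins
Formula: RT60 = 0.161 * V / A
Numerator: 0.161 * 701.3 = 112.9093
RT60 = 112.9093 / 159.8 = 0.707

0.707 s


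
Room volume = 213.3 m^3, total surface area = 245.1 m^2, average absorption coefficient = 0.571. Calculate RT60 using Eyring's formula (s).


Given values:
  V = 213.3 m^3, S = 245.1 m^2, alpha = 0.571
Formula: RT60 = 0.161 * V / (-S * ln(1 - alpha))
Compute ln(1 - 0.571) = ln(0.429) = -0.846298
Denominator: -245.1 * -0.846298 = 207.4276
Numerator: 0.161 * 213.3 = 34.3413
RT60 = 34.3413 / 207.4276 = 0.166

0.166 s


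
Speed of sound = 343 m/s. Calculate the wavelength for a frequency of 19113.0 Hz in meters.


Given values:
  c = 343 m/s, f = 19113.0 Hz
Formula: lambda = c / f
lambda = 343 / 19113.0
lambda = 0.0179

0.0179 m


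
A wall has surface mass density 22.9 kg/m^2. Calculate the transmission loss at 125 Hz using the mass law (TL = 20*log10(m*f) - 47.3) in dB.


Given values:
  m = 22.9 kg/m^2, f = 125 Hz
Formula: TL = 20 * log10(m * f) - 47.3
Compute m * f = 22.9 * 125 = 2862.5
Compute log10(2862.5) = 3.456745
Compute 20 * 3.456745 = 69.1349
TL = 69.1349 - 47.3 = 21.83

21.83 dB


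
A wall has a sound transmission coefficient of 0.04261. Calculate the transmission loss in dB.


Given values:
  tau = 0.04261
Formula: TL = 10 * log10(1 / tau)
Compute 1 / tau = 1 / 0.04261 = 23.4687
Compute log10(23.4687) = 1.370489
TL = 10 * 1.370489 = 13.7

13.7 dB


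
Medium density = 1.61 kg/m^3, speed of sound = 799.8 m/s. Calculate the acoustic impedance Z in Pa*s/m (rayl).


Given values:
  rho = 1.61 kg/m^3
  c = 799.8 m/s
Formula: Z = rho * c
Z = 1.61 * 799.8
Z = 1287.68

1287.68 rayl


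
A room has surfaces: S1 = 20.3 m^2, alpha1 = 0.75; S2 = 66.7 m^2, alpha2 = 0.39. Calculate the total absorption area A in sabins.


Given surfaces:
  Surface 1: 20.3 * 0.75 = 15.225
  Surface 2: 66.7 * 0.39 = 26.013
Formula: A = sum(Si * alpha_i)
A = 15.225 + 26.013
A = 41.24

41.24 sabins


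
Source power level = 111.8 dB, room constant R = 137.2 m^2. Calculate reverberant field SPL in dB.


Given values:
  Lw = 111.8 dB, R = 137.2 m^2
Formula: SPL = Lw + 10 * log10(4 / R)
Compute 4 / R = 4 / 137.2 = 0.029155
Compute 10 * log10(0.029155) = -15.3529
SPL = 111.8 + (-15.3529) = 96.45

96.45 dB


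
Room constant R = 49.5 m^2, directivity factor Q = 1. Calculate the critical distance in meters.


Given values:
  R = 49.5 m^2, Q = 1
Formula: d_c = 0.141 * sqrt(Q * R)
Compute Q * R = 1 * 49.5 = 49.5
Compute sqrt(49.5) = 7.0356
d_c = 0.141 * 7.0356 = 0.992

0.992 m


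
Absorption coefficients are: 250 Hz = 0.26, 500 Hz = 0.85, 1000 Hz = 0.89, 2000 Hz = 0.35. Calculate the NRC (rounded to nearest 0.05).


Given values:
  a_250 = 0.26, a_500 = 0.85
  a_1000 = 0.89, a_2000 = 0.35
Formula: NRC = (a250 + a500 + a1000 + a2000) / 4
Sum = 0.26 + 0.85 + 0.89 + 0.35 = 2.35
NRC = 2.35 / 4 = 0.5875
Rounded to nearest 0.05: 0.6

0.6


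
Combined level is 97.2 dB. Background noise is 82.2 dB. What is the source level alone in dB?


Given values:
  L_total = 97.2 dB, L_bg = 82.2 dB
Formula: L_source = 10 * log10(10^(L_total/10) - 10^(L_bg/10))
Convert to linear:
  10^(97.2/10) = 5248074602.4977
  10^(82.2/10) = 165958690.7438
Difference: 5248074602.4977 - 165958690.7438 = 5082115911.7539
L_source = 10 * log10(5082115911.7539) = 97.06

97.06 dB


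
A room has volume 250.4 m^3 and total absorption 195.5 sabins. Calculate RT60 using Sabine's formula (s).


Given values:
  V = 250.4 m^3
  A = 195.5 sabins
Formula: RT60 = 0.161 * V / A
Numerator: 0.161 * 250.4 = 40.3144
RT60 = 40.3144 / 195.5 = 0.206

0.206 s


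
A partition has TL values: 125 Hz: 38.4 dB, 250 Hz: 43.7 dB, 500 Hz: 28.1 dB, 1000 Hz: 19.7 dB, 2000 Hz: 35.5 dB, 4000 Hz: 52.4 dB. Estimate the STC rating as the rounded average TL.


Given TL values at each frequency:
  125 Hz: 38.4 dB
  250 Hz: 43.7 dB
  500 Hz: 28.1 dB
  1000 Hz: 19.7 dB
  2000 Hz: 35.5 dB
  4000 Hz: 52.4 dB
Formula: STC ~ round(average of TL values)
Sum = 38.4 + 43.7 + 28.1 + 19.7 + 35.5 + 52.4 = 217.8
Average = 217.8 / 6 = 36.3
Rounded: 36

36


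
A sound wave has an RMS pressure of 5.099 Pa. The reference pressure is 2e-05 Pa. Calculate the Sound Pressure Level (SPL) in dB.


Given values:
  p = 5.099 Pa
  p_ref = 2e-05 Pa
Formula: SPL = 20 * log10(p / p_ref)
Compute ratio: p / p_ref = 5.099 / 2e-05 = 254950
Compute log10: log10(254950) = 5.406455
Multiply: SPL = 20 * 5.406455 = 108.13

108.13 dB


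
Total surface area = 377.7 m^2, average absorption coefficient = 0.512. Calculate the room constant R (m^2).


Given values:
  S = 377.7 m^2, alpha = 0.512
Formula: R = S * alpha / (1 - alpha)
Numerator: 377.7 * 0.512 = 193.3824
Denominator: 1 - 0.512 = 0.488
R = 193.3824 / 0.488 = 396.28

396.28 m^2


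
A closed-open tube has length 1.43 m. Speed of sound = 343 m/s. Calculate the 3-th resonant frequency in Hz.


Given values:
  Tube type: closed-open, L = 1.43 m, c = 343 m/s, n = 3
Formula: f_n = (2n - 1) * c / (4 * L)
Compute 2n - 1 = 2*3 - 1 = 5
Compute 4 * L = 4 * 1.43 = 5.72
f = 5 * 343 / 5.72
f = 299.83

299.83 Hz


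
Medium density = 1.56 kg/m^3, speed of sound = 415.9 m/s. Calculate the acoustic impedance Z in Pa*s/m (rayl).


Given values:
  rho = 1.56 kg/m^3
  c = 415.9 m/s
Formula: Z = rho * c
Z = 1.56 * 415.9
Z = 648.8

648.8 rayl


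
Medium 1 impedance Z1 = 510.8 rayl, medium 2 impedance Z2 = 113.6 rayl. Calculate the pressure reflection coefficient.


Given values:
  Z1 = 510.8 rayl, Z2 = 113.6 rayl
Formula: R = (Z2 - Z1) / (Z2 + Z1)
Numerator: Z2 - Z1 = 113.6 - 510.8 = -397.2
Denominator: Z2 + Z1 = 113.6 + 510.8 = 624.4
R = -397.2 / 624.4 = -0.6361

-0.6361


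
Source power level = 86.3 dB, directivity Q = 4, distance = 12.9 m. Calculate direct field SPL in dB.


Given values:
  Lw = 86.3 dB, Q = 4, r = 12.9 m
Formula: SPL = Lw + 10 * log10(Q / (4 * pi * r^2))
Compute 4 * pi * r^2 = 4 * pi * 12.9^2 = 2091.1697
Compute Q / denom = 4 / 2091.1697 = 0.00191281
Compute 10 * log10(0.00191281) = -27.1833
SPL = 86.3 + (-27.1833) = 59.12

59.12 dB


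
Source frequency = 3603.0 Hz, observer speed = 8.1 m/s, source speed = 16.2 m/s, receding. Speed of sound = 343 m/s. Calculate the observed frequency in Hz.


Given values:
  f_s = 3603.0 Hz, v_o = 8.1 m/s, v_s = 16.2 m/s
  Direction: receding
Formula: f_o = f_s * (c - v_o) / (c + v_s)
Numerator: c - v_o = 343 - 8.1 = 334.9
Denominator: c + v_s = 343 + 16.2 = 359.2
f_o = 3603.0 * 334.9 / 359.2 = 3359.26

3359.26 Hz


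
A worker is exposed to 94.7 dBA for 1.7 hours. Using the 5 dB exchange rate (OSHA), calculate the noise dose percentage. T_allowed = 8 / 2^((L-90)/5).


Given values:
  L = 94.7 dBA, T = 1.7 hours
Formula: T_allowed = 8 / 2^((L - 90) / 5)
Compute exponent: (94.7 - 90) / 5 = 0.94
Compute 2^(0.94) = 1.918528
T_allowed = 8 / 1.918528 = 4.169864 hours
Dose = (T / T_allowed) * 100
Dose = (1.7 / 4.169864) * 100 = 40.77

40.77 %


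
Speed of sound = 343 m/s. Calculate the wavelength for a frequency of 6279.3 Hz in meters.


Given values:
  c = 343 m/s, f = 6279.3 Hz
Formula: lambda = c / f
lambda = 343 / 6279.3
lambda = 0.0546

0.0546 m


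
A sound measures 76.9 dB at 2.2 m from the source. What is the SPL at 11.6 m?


Given values:
  SPL1 = 76.9 dB, r1 = 2.2 m, r2 = 11.6 m
Formula: SPL2 = SPL1 - 20 * log10(r2 / r1)
Compute ratio: r2 / r1 = 11.6 / 2.2 = 5.2727
Compute log10: log10(5.2727) = 0.722033
Compute drop: 20 * 0.722033 = 14.4407
SPL2 = 76.9 - 14.4407 = 62.46

62.46 dB


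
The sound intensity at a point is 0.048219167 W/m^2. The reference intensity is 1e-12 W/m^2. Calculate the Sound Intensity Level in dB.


Given values:
  I = 0.048219167 W/m^2
  I_ref = 1e-12 W/m^2
Formula: SIL = 10 * log10(I / I_ref)
Compute ratio: I / I_ref = 48219167000
Compute log10: log10(48219167000) = 10.68322
Multiply: SIL = 10 * 10.68322 = 106.83

106.83 dB


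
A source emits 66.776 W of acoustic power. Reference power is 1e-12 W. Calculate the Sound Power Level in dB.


Given values:
  W = 66.776 W
  W_ref = 1e-12 W
Formula: SWL = 10 * log10(W / W_ref)
Compute ratio: W / W_ref = 66776000000000
Compute log10: log10(66776000000000) = 13.82462
Multiply: SWL = 10 * 13.82462 = 138.25

138.25 dB


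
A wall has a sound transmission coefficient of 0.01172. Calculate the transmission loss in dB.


Given values:
  tau = 0.01172
Formula: TL = 10 * log10(1 / tau)
Compute 1 / tau = 1 / 0.01172 = 85.3242
Compute log10(85.3242) = 1.931072
TL = 10 * 1.931072 = 19.31

19.31 dB


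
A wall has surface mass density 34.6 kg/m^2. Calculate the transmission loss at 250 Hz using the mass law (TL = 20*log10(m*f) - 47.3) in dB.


Given values:
  m = 34.6 kg/m^2, f = 250 Hz
Formula: TL = 20 * log10(m * f) - 47.3
Compute m * f = 34.6 * 250 = 8650.0
Compute log10(8650.0) = 3.937016
Compute 20 * 3.937016 = 78.7403
TL = 78.7403 - 47.3 = 31.44

31.44 dB


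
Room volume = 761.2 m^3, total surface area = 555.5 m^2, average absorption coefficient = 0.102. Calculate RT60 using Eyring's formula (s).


Given values:
  V = 761.2 m^3, S = 555.5 m^2, alpha = 0.102
Formula: RT60 = 0.161 * V / (-S * ln(1 - alpha))
Compute ln(1 - 0.102) = ln(0.898) = -0.107585
Denominator: -555.5 * -0.107585 = 59.7635
Numerator: 0.161 * 761.2 = 122.5532
RT60 = 122.5532 / 59.7635 = 2.051

2.051 s


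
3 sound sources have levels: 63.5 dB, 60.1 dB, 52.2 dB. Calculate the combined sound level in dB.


Formula: L_total = 10 * log10( sum(10^(Li/10)) )
  Source 1: 10^(63.5/10) = 2238721.1386
  Source 2: 10^(60.1/10) = 1023292.9923
  Source 3: 10^(52.2/10) = 165958.6907
Sum of linear values = 3427972.8216
L_total = 10 * log10(3427972.8216) = 65.35

65.35 dB


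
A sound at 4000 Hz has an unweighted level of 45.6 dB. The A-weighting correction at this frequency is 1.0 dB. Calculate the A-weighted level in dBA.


Given values:
  SPL = 45.6 dB
  A-weighting at 4000 Hz = 1.0 dB
Formula: L_A = SPL + A_weight
L_A = 45.6 + (1.0)
L_A = 46.6

46.6 dBA


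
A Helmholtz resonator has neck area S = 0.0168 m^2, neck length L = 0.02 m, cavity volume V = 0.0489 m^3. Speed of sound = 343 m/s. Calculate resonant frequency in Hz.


Given values:
  S = 0.0168 m^2, L = 0.02 m, V = 0.0489 m^3, c = 343 m/s
Formula: f = (c / (2*pi)) * sqrt(S / (V * L))
Compute V * L = 0.0489 * 0.02 = 0.000978
Compute S / (V * L) = 0.0168 / 0.000978 = 17.1779
Compute sqrt(17.1779) = 4.144623
Compute c / (2*pi) = 343 / 6.283185 = 54.590148
f = 54.590148 * 4.144623 = 226.26

226.26 Hz


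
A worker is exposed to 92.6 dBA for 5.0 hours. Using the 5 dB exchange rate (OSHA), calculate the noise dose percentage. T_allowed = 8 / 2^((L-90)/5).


Given values:
  L = 92.6 dBA, T = 5.0 hours
Formula: T_allowed = 8 / 2^((L - 90) / 5)
Compute exponent: (92.6 - 90) / 5 = 0.52
Compute 2^(0.52) = 1.433955
T_allowed = 8 / 1.433955 = 5.578976 hours
Dose = (T / T_allowed) * 100
Dose = (5.0 / 5.578976) * 100 = 89.62

89.62 %


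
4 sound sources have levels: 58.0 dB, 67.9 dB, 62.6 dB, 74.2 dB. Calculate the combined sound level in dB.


Formula: L_total = 10 * log10( sum(10^(Li/10)) )
  Source 1: 10^(58.0/10) = 630957.3445
  Source 2: 10^(67.9/10) = 6165950.0186
  Source 3: 10^(62.6/10) = 1819700.8586
  Source 4: 10^(74.2/10) = 26302679.919
Sum of linear values = 34919288.1407
L_total = 10 * log10(34919288.1407) = 75.43

75.43 dB


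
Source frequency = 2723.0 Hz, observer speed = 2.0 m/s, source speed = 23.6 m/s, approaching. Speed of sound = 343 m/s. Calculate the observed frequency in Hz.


Given values:
  f_s = 2723.0 Hz, v_o = 2.0 m/s, v_s = 23.6 m/s
  Direction: approaching
Formula: f_o = f_s * (c + v_o) / (c - v_s)
Numerator: c + v_o = 343 + 2.0 = 345.0
Denominator: c - v_s = 343 - 23.6 = 319.4
f_o = 2723.0 * 345.0 / 319.4 = 2941.25

2941.25 Hz


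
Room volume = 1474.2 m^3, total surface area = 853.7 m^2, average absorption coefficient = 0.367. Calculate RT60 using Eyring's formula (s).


Given values:
  V = 1474.2 m^3, S = 853.7 m^2, alpha = 0.367
Formula: RT60 = 0.161 * V / (-S * ln(1 - alpha))
Compute ln(1 - 0.367) = ln(0.633) = -0.457285
Denominator: -853.7 * -0.457285 = 390.3842
Numerator: 0.161 * 1474.2 = 237.3462
RT60 = 237.3462 / 390.3842 = 0.608

0.608 s


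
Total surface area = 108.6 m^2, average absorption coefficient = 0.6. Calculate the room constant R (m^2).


Given values:
  S = 108.6 m^2, alpha = 0.6
Formula: R = S * alpha / (1 - alpha)
Numerator: 108.6 * 0.6 = 65.16
Denominator: 1 - 0.6 = 0.4
R = 65.16 / 0.4 = 162.9

162.9 m^2


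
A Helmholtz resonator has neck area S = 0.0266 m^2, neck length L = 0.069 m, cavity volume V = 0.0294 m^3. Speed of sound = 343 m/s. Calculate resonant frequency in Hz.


Given values:
  S = 0.0266 m^2, L = 0.069 m, V = 0.0294 m^3, c = 343 m/s
Formula: f = (c / (2*pi)) * sqrt(S / (V * L))
Compute V * L = 0.0294 * 0.069 = 0.0020286
Compute S / (V * L) = 0.0266 / 0.0020286 = 13.1125
Compute sqrt(13.1125) = 3.621119
Compute c / (2*pi) = 343 / 6.283185 = 54.590148
f = 54.590148 * 3.621119 = 197.68

197.68 Hz


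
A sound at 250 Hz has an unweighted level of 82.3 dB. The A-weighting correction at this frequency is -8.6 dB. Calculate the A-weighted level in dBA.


Given values:
  SPL = 82.3 dB
  A-weighting at 250 Hz = -8.6 dB
Formula: L_A = SPL + A_weight
L_A = 82.3 + (-8.6)
L_A = 73.7

73.7 dBA


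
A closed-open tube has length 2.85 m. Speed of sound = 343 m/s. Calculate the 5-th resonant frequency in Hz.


Given values:
  Tube type: closed-open, L = 2.85 m, c = 343 m/s, n = 5
Formula: f_n = (2n - 1) * c / (4 * L)
Compute 2n - 1 = 2*5 - 1 = 9
Compute 4 * L = 4 * 2.85 = 11.4
f = 9 * 343 / 11.4
f = 270.79

270.79 Hz


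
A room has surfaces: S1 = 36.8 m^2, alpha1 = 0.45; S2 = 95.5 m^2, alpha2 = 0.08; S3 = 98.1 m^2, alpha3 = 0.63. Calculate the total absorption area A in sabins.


Given surfaces:
  Surface 1: 36.8 * 0.45 = 16.56
  Surface 2: 95.5 * 0.08 = 7.64
  Surface 3: 98.1 * 0.63 = 61.803
Formula: A = sum(Si * alpha_i)
A = 16.56 + 7.64 + 61.803
A = 86.0

86.0 sabins


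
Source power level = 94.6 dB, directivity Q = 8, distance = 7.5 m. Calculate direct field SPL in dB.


Given values:
  Lw = 94.6 dB, Q = 8, r = 7.5 m
Formula: SPL = Lw + 10 * log10(Q / (4 * pi * r^2))
Compute 4 * pi * r^2 = 4 * pi * 7.5^2 = 706.8583
Compute Q / denom = 8 / 706.8583 = 0.01131769
Compute 10 * log10(0.01131769) = -19.4624
SPL = 94.6 + (-19.4624) = 75.14

75.14 dB


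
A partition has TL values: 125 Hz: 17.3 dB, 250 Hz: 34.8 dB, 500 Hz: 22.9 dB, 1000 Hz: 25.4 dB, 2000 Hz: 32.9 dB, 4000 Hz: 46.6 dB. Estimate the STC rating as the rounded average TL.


Given TL values at each frequency:
  125 Hz: 17.3 dB
  250 Hz: 34.8 dB
  500 Hz: 22.9 dB
  1000 Hz: 25.4 dB
  2000 Hz: 32.9 dB
  4000 Hz: 46.6 dB
Formula: STC ~ round(average of TL values)
Sum = 17.3 + 34.8 + 22.9 + 25.4 + 32.9 + 46.6 = 179.9
Average = 179.9 / 6 = 29.98
Rounded: 30

30


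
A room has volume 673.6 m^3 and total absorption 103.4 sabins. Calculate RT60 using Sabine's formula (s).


Given values:
  V = 673.6 m^3
  A = 103.4 sabins
Formula: RT60 = 0.161 * V / A
Numerator: 0.161 * 673.6 = 108.4496
RT60 = 108.4496 / 103.4 = 1.049

1.049 s


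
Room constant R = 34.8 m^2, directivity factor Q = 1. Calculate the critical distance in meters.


Given values:
  R = 34.8 m^2, Q = 1
Formula: d_c = 0.141 * sqrt(Q * R)
Compute Q * R = 1 * 34.8 = 34.8
Compute sqrt(34.8) = 5.8992
d_c = 0.141 * 5.8992 = 0.832

0.832 m


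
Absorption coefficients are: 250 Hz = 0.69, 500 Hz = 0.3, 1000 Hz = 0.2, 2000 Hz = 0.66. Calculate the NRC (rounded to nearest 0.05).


Given values:
  a_250 = 0.69, a_500 = 0.3
  a_1000 = 0.2, a_2000 = 0.66
Formula: NRC = (a250 + a500 + a1000 + a2000) / 4
Sum = 0.69 + 0.3 + 0.2 + 0.66 = 1.85
NRC = 1.85 / 4 = 0.4625
Rounded to nearest 0.05: 0.45

0.45


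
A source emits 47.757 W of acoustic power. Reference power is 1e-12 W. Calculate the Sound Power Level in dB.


Given values:
  W = 47.757 W
  W_ref = 1e-12 W
Formula: SWL = 10 * log10(W / W_ref)
Compute ratio: W / W_ref = 47757000000000
Compute log10: log10(47757000000000) = 13.679037
Multiply: SWL = 10 * 13.679037 = 136.79

136.79 dB


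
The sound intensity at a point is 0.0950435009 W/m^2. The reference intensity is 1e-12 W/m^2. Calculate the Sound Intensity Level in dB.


Given values:
  I = 0.0950435009 W/m^2
  I_ref = 1e-12 W/m^2
Formula: SIL = 10 * log10(I / I_ref)
Compute ratio: I / I_ref = 95043500900
Compute log10: log10(95043500900) = 10.977922
Multiply: SIL = 10 * 10.977922 = 109.78

109.78 dB


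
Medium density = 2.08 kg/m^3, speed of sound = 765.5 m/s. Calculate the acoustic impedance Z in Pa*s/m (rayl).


Given values:
  rho = 2.08 kg/m^3
  c = 765.5 m/s
Formula: Z = rho * c
Z = 2.08 * 765.5
Z = 1592.24

1592.24 rayl


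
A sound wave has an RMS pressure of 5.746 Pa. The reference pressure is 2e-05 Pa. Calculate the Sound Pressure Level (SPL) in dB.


Given values:
  p = 5.746 Pa
  p_ref = 2e-05 Pa
Formula: SPL = 20 * log10(p / p_ref)
Compute ratio: p / p_ref = 5.746 / 2e-05 = 287300
Compute log10: log10(287300) = 5.458336
Multiply: SPL = 20 * 5.458336 = 109.17

109.17 dB


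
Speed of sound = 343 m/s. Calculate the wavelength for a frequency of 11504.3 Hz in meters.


Given values:
  c = 343 m/s, f = 11504.3 Hz
Formula: lambda = c / f
lambda = 343 / 11504.3
lambda = 0.0298

0.0298 m


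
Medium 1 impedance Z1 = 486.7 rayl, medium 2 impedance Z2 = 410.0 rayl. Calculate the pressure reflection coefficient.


Given values:
  Z1 = 486.7 rayl, Z2 = 410.0 rayl
Formula: R = (Z2 - Z1) / (Z2 + Z1)
Numerator: Z2 - Z1 = 410.0 - 486.7 = -76.7
Denominator: Z2 + Z1 = 410.0 + 486.7 = 896.7
R = -76.7 / 896.7 = -0.0855

-0.0855


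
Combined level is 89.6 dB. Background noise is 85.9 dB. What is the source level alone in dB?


Given values:
  L_total = 89.6 dB, L_bg = 85.9 dB
Formula: L_source = 10 * log10(10^(L_total/10) - 10^(L_bg/10))
Convert to linear:
  10^(89.6/10) = 912010839.3559
  10^(85.9/10) = 389045144.9943
Difference: 912010839.3559 - 389045144.9943 = 522965694.3616
L_source = 10 * log10(522965694.3616) = 87.18

87.18 dB


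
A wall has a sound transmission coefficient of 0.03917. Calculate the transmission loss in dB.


Given values:
  tau = 0.03917
Formula: TL = 10 * log10(1 / tau)
Compute 1 / tau = 1 / 0.03917 = 25.5297
Compute log10(25.5297) = 1.407046
TL = 10 * 1.407046 = 14.07

14.07 dB


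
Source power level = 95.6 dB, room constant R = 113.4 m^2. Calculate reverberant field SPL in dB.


Given values:
  Lw = 95.6 dB, R = 113.4 m^2
Formula: SPL = Lw + 10 * log10(4 / R)
Compute 4 / R = 4 / 113.4 = 0.035273
Compute 10 * log10(0.035273) = -14.5256
SPL = 95.6 + (-14.5256) = 81.07

81.07 dB


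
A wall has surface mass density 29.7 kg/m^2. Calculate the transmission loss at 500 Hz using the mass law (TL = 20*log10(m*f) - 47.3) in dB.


Given values:
  m = 29.7 kg/m^2, f = 500 Hz
Formula: TL = 20 * log10(m * f) - 47.3
Compute m * f = 29.7 * 500 = 14850.0
Compute log10(14850.0) = 4.171726
Compute 20 * 4.171726 = 83.4345
TL = 83.4345 - 47.3 = 36.13

36.13 dB


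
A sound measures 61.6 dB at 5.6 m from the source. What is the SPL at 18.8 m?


Given values:
  SPL1 = 61.6 dB, r1 = 5.6 m, r2 = 18.8 m
Formula: SPL2 = SPL1 - 20 * log10(r2 / r1)
Compute ratio: r2 / r1 = 18.8 / 5.6 = 3.3571
Compute log10: log10(3.3571) = 0.525964
Compute drop: 20 * 0.525964 = 10.5193
SPL2 = 61.6 - 10.5193 = 51.08

51.08 dB


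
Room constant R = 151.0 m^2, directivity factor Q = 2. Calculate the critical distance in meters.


Given values:
  R = 151.0 m^2, Q = 2
Formula: d_c = 0.141 * sqrt(Q * R)
Compute Q * R = 2 * 151.0 = 302.0
Compute sqrt(302.0) = 17.3781
d_c = 0.141 * 17.3781 = 2.45

2.45 m


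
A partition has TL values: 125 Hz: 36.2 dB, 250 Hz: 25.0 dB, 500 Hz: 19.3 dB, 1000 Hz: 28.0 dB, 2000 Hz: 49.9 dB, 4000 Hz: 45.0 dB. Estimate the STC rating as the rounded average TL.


Given TL values at each frequency:
  125 Hz: 36.2 dB
  250 Hz: 25.0 dB
  500 Hz: 19.3 dB
  1000 Hz: 28.0 dB
  2000 Hz: 49.9 dB
  4000 Hz: 45.0 dB
Formula: STC ~ round(average of TL values)
Sum = 36.2 + 25.0 + 19.3 + 28.0 + 49.9 + 45.0 = 203.4
Average = 203.4 / 6 = 33.9
Rounded: 34

34
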